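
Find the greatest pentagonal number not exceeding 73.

70

Solve n(3n−1)/2 ≤ 73 for integer n.
n = 7 gives 70 ≤ 73, while n = 8 gives 92 > 73; so the answer is 70.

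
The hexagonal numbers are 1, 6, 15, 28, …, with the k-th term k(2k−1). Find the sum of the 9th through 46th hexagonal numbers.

65569

Σ i(2i−1) = 2Σi² − Σi over i = 9..46.
Σi = 1081 − 36 = 1045 and Σi² = 33511 − 204 = 33307.
2·33307 − 1·1045 = 65569.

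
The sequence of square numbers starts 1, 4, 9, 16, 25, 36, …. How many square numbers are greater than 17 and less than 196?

The n-th square number is n².
Smallest index with value > 17: n = 5 (giving 25).
Largest index with value < 196: n = 13 (giving 169).
Indices 5 through 13: 9 terms.

9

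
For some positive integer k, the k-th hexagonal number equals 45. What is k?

Set n(2n−1) = 45, giving 2n² − n − 45 = 0.
The discriminant is 1 + 8·45 = 361, and √361 = 19.
So n = (1 + 19) / 4 = 20/4 = 5.
Check: 5·(2·5 − 1) = 45. ✓

5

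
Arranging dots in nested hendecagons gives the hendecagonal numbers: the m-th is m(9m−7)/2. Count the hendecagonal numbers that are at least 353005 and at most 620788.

The n-th hendecagonal number is n(9n−7)/2.
Smallest index with value ≥ 353005: n = 281 (giving 354341).
Largest index with value ≤ 620788: n = 371 (giving 618086).
Indices 281 through 371: 91 terms.

91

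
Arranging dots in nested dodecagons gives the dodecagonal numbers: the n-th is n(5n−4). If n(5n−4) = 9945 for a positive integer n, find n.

Set n(5n−4) = 9945, giving 5n² − 4n − 9945 = 0.
So n = (4 + 446) / 10 = 450/10 = 45.

45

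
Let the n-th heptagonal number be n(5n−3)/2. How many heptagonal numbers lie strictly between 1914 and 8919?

The n-th heptagonal number is n(5n−3)/2.
Smallest index with value > 1914: n = 28 (giving 1918).
Largest index with value < 8919: n = 60 (giving 8910).
Indices 28 through 60: 33 terms.

33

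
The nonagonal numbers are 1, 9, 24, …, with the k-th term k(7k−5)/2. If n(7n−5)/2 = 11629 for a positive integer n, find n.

58

Set n(7n−5)/2 = 11629, giving 7n² − 5n − 23258 = 0.
The discriminant is 25 + 56·11629 = 651249, and √651249 = 807.
So n = (5 + 807) / 14 = 812/14 = 58.
Check: 58·(7·58 − 5)/2 = 11629. ✓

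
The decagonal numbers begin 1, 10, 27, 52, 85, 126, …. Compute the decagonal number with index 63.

15687

63·(4·63 − 3) = 63·249 = 15687.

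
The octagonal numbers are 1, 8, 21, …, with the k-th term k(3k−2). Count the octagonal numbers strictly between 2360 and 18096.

49

The n-th octagonal number is n(3n−2).
Smallest index with value > 2360: n = 29 (giving 2465).
Largest index with value < 18096: n = 77 (giving 17633).
Indices 29 through 77: 49 terms.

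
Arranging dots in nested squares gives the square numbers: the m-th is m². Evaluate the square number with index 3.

The 3rd square number is n² with n = 3.
3² = 9.

9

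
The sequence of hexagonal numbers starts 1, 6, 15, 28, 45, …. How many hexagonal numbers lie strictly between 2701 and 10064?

The n-th hexagonal number is n(2n−1).
Smallest index with value > 2701: n = 38 (giving 2850).
Largest index with value < 10064: n = 71 (giving 10011).
Indices 38 through 71: 34 terms.

34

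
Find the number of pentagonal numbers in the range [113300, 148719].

The n-th pentagonal number is n(3n−1)/2.
Smallest index with value ≥ 113300: n = 275 (giving 113300).
Largest index with value ≤ 148719: n = 315 (giving 148680).
Indices 275 through 315: 41 terms.

41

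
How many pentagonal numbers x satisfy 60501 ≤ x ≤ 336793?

274

The n-th pentagonal number is n(3n−1)/2.
Smallest index with value ≥ 60501: n = 201 (giving 60501).
Largest index with value ≤ 336793: n = 474 (giving 336777).
Indices 201 through 474: 274 terms.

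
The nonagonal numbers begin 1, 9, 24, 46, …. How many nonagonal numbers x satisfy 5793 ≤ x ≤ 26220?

45

The n-th nonagonal number is n(7n−5)/2.
Smallest index with value ≥ 5793: n = 42 (giving 6069).
Largest index with value ≤ 26220: n = 86 (giving 25671).
Indices 42 through 86: 45 terms.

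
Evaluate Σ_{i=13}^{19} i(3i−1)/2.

Σ i(3i−1)/2 = (3Σi² − Σi) / 2 over i = 13..19.
Σi = 190 − 78 = 112 and Σi² = 2470 − 650 = 1820.
(3·1820 − 1·112) / 2 = 5348/2 = 2674.

2674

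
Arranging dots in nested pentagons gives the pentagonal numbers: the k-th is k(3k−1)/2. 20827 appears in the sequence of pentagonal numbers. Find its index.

118

Set n(3n−1)/2 = 20827, giving 3n² − n − 41654 = 0.
The discriminant is 1 + 24·20827 = 499849, and √499849 = 707.
So n = (1 + 707) / 6 = 708/6 = 118.
Check: 118·(3·118 − 1)/2 = 20827. ✓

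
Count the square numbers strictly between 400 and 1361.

16

The n-th square number is n².
Smallest index with value > 400: n = 21 (giving 441).
Largest index with value < 1361: n = 36 (giving 1296).
Indices 21 through 36: 16 terms.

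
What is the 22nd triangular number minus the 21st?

22

Consecutive triangular numbers differ by n: T_{22} − T_{21} = 22.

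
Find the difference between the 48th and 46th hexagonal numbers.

374

48·(2·48 − 1) = 4560 and 46·(2·46 − 1) = 4186.
Difference: 4560 − 4186 = 374.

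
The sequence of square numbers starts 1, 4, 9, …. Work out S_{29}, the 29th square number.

841

The 29th square number is n² with n = 29.
29² = 841.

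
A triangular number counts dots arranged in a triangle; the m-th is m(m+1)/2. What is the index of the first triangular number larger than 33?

8

Solve n(n+1)/2 > 33 for integer n.
The largest n with value ≤ 33 is 7 (since 28 ≤ 33 < 36), so the first above is n = 8, value 36.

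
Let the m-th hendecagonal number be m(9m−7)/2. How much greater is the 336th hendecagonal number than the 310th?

336·(9·336 − 7)/2 = 506856 and 310·(9·310 − 7)/2 = 431365.
Difference: 506856 − 431365 = 75491.

75491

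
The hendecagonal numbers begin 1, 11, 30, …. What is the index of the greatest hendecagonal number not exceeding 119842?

Solve n(9n−7)/2 ≤ 119842 for integer n.
n = 163 gives 118990 ≤ 119842, while n = 164 gives 120458 > 119842; so the answer is index 163.

163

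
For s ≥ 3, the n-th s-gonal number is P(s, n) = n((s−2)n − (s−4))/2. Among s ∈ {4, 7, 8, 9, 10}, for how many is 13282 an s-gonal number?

1

s = 4: P(4, 115) = 13225 and P(4, 116) = 13456; 13282 is not s-gonal.
s = 7: P(7, 73) = 13213 and P(7, 74) = 13579; 13282 is not s-gonal.
s = 8: P(8, 66) = 12936 and P(8, 67) = 13333; 13282 is not s-gonal.
s = 9: P(9, 61) = 12871 and P(9, 62) = 13299; 13282 is not s-gonal.
s = 10: P(10, 58) = 13282. ✓
Hits: s ∈ {10} → 1.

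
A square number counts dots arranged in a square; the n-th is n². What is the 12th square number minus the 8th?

12² = 144 and 8² = 64.
Difference: 144 − 64 = 80.

80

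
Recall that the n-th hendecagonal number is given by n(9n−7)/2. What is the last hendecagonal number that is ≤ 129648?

Solve n(9n−7)/2 ≤ 129648 for integer n.
n = 170 gives 129455 ≤ 129648, while n = 171 gives 130986 > 129648; so the answer is 129455.

129455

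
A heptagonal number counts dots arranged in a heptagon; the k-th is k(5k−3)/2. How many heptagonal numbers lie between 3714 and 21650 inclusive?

The n-th heptagonal number is n(5n−3)/2.
Smallest index with value ≥ 3714: n = 39 (giving 3744).
Largest index with value ≤ 21650: n = 93 (giving 21483).
Indices 39 through 93: 55 terms.

55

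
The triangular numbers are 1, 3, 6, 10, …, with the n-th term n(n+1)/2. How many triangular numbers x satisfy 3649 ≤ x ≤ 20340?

117

The n-th triangular number is n(n+1)/2.
Smallest index with value ≥ 3649: n = 85 (giving 3655).
Largest index with value ≤ 20340: n = 201 (giving 20301).
Indices 85 through 201: 117 terms.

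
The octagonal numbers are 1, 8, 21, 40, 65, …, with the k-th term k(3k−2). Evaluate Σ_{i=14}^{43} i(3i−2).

Σ i(3i−2) = 3Σi² − 2Σi over i = 14..43.
Σi = 946 − 91 = 855 and Σi² = 27434 − 819 = 26615.
3·26615 − 2·855 = 78135.

78135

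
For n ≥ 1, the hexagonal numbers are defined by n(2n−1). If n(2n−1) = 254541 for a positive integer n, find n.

357

Set n(2n−1) = 254541, giving 2n² − n − 254541 = 0.
The discriminant is 1 + 8·254541 = 2036329, and √2036329 = 1427.
So n = (1 + 1427) / 4 = 1428/4 = 357.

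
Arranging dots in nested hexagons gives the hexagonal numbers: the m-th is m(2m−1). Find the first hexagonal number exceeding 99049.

Solve n(2n−1) > 99049 for integer n.
The largest n with value ≤ 99049 is 222 (since 98346 ≤ 99049 < 99235), so the first above is n = 223, value 99235.

99235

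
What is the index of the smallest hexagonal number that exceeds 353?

Solve n(2n−1) > 353 for integer n.
The largest n with value ≤ 353 is 13 (since 325 ≤ 353 < 378), so the first above is n = 14, value 378.

14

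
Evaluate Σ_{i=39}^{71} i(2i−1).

203819

Σ i(2i−1) = 2Σi² − Σi over i = 39..71.
Σi = 2556 − 741 = 1815 and Σi² = 121836 − 19019 = 102817.
2·102817 − 1·1815 = 203819.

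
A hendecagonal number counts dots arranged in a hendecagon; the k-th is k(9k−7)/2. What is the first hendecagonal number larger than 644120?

Solve n(9n−7)/2 > 644120 for integer n.
The largest n with value ≤ 644120 is 378 (since 641655 ≤ 644120 < 645058), so the first above is n = 379, value 645058.

645058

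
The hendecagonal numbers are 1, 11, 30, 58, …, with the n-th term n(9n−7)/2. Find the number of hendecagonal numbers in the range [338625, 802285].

148

The n-th hendecagonal number is n(9n−7)/2.
Smallest index with value ≥ 338625: n = 275 (giving 339350).
Largest index with value ≤ 802285: n = 422 (giving 799901).
Indices 275 through 422: 148 terms.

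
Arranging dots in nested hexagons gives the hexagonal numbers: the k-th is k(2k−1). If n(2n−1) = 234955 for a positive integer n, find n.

343

Set n(2n−1) = 234955, giving 2n² − n − 234955 = 0.
The discriminant is 1 + 8·234955 = 1879641, and √1879641 = 1371.
So n = (1 + 1371) / 4 = 1372/4 = 343.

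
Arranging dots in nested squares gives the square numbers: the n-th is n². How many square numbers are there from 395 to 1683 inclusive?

The n-th square number is n².
Smallest index with value ≥ 395: n = 20 (giving 400).
Largest index with value ≤ 1683: n = 41 (giving 1681).
Indices 20 through 41: 22 terms.

22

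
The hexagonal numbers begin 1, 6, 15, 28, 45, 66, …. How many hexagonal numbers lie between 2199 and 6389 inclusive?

The n-th hexagonal number is n(2n−1).
Smallest index with value ≥ 2199: n = 34 (giving 2278).
Largest index with value ≤ 6389: n = 56 (giving 6216).
Indices 34 through 56: 23 terms.

23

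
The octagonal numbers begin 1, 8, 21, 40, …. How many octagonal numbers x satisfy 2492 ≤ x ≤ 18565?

The n-th octagonal number is n(3n−2).
Smallest index with value ≥ 2492: n = 30 (giving 2640).
Largest index with value ≤ 18565: n = 79 (giving 18565).
Indices 30 through 79: 50 terms.

50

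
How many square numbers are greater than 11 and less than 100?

The n-th square number is n².
Smallest index with value > 11: n = 4 (giving 16).
Largest index with value < 100: n = 9 (giving 81).
Indices 4 through 9: 6 terms.

6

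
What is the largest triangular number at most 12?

Solve n(n+1)/2 ≤ 12 for integer n.
n = 4 gives 10 ≤ 12, while n = 5 gives 15 > 12; so the answer is 10.

10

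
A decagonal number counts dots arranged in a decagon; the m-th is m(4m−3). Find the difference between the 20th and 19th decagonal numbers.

153

Consecutive decagonal numbers differ by 8n − 7: here 8·20 − 7 = 153.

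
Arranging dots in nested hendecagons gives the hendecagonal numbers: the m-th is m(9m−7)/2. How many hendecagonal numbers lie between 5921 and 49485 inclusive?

The n-th hendecagonal number is n(9n−7)/2.
Smallest index with value ≥ 5921: n = 37 (giving 6031).
Largest index with value ≤ 49485: n = 105 (giving 49245).
Indices 37 through 105: 69 terms.

69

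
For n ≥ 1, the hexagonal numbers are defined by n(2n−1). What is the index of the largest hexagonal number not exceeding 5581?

53

Solve n(2n−1) ≤ 5581 for integer n.
n = 53 gives 5565 ≤ 5581, while n = 54 gives 5778 > 5581; so the answer is index 53.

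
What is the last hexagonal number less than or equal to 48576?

48516

Solve n(2n−1) ≤ 48576 for integer n.
n = 156 gives 48516 ≤ 48576, while n = 157 gives 49141 > 48576; so the answer is 48516.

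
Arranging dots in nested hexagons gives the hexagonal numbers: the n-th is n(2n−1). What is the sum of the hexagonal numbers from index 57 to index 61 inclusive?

Σ i(2i−1) = 2Σi² − Σi over i = 57..61.
Σi = 1891 − 1596 = 295 and Σi² = 77531 − 60116 = 17415.
2·17415 − 1·295 = 34535.

34535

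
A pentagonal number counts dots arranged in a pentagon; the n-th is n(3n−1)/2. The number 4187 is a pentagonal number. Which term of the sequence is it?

Set n(3n−1)/2 = 4187, giving 3n² − n − 8374 = 0.
The discriminant is 1 + 24·4187 = 100489, and √100489 = 317.
So n = (1 + 317) / 6 = 318/6 = 53.

53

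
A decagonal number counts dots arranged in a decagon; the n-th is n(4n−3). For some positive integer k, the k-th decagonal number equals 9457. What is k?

49

Set n(4n−3) = 9457, giving 4n² − 3n − 9457 = 0.
The discriminant is 9 + 16·9457 = 151321, and √151321 = 389.
So n = (3 + 389) / 8 = 392/8 = 49.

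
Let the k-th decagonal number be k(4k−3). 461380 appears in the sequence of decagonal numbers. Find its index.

340

Set n(4n−3) = 461380, giving 4n² − 3n − 461380 = 0.
The discriminant is 9 + 16·461380 = 7382089, and √7382089 = 2717.
So n = (3 + 2717) / 8 = 2720/8 = 340.
Check: 340·(4·340 − 3) = 461380. ✓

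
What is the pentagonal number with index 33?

1617

The 33rd pentagonal number is n(3n−1)/2 with n = 33.
33·(3·33 − 1)/2 = 33·98/2 = 33·49 = 1617.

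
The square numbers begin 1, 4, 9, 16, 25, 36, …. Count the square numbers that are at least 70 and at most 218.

6

The n-th square number is n².
Smallest index with value ≥ 70: n = 9 (giving 81).
Largest index with value ≤ 218: n = 14 (giving 196).
Indices 9 through 14: 6 terms.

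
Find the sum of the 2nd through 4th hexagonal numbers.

49

Σ i(2i−1) = 2Σi² − Σi over i = 2..4.
Σi = 10 − 1 = 9 and Σi² = 30 − 1 = 29.
2·29 − 1·9 = 49.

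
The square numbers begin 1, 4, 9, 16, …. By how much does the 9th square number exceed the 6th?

45

9² = 81 and 6² = 36.
Difference: 81 − 36 = 45.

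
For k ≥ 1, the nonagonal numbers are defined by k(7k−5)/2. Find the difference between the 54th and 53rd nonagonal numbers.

372

Consecutive nonagonal numbers differ by 7n − 6: here 7·54 − 6 = 372.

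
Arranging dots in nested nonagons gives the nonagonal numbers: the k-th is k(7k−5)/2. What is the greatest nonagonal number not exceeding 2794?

Solve n(7n−5)/2 ≤ 2794 for integer n.
n = 28 gives 2674 ≤ 2794, while n = 29 gives 2871 > 2794; so the answer is 2674.

2674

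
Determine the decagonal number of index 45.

7965

The 45th decagonal number is n(4n−3) with n = 45.
45·(4·45 − 3) = 45·177 = 7965.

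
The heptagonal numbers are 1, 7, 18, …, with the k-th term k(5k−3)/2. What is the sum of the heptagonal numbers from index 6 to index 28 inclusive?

18561

Σ i(5i−3)/2 = (5Σi² − 3Σi) / 2 over i = 6..28.
Σi = 406 − 15 = 391 and Σi² = 7714 − 55 = 7659.
(5·7659 − 3·391) / 2 = 37122/2 = 18561.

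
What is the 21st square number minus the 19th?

80

21² = 441 and 19² = 361.
Difference: 441 − 361 = 80.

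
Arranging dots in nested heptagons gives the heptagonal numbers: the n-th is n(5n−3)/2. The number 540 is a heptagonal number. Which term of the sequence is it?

Set n(5n−3)/2 = 540, giving 5n² − 3n − 1080 = 0.
The discriminant is 9 + 40·540 = 21609, and √21609 = 147.
So n = (3 + 147) / 10 = 150/10 = 15.

15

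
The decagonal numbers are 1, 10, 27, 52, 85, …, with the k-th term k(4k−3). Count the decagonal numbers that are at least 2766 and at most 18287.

41

The n-th decagonal number is n(4n−3).
Smallest index with value ≥ 2766: n = 27 (giving 2835).
Largest index with value ≤ 18287: n = 67 (giving 17755).
Indices 27 through 67: 41 terms.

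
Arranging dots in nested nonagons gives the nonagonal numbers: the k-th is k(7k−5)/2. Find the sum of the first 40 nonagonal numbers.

Σ i(7i−5)/2 = (7Σi² − 5Σi) / 2 over i = 1..40.
Σi = 820 and Σi² = 22140.
(7·22140 − 5·820) / 2 = 150880/2 = 75440.

75440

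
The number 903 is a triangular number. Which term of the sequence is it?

Set n(n+1)/2 = 903, giving n² + n − 1806 = 0.
The discriminant is 1 + 8·903 = 7225, and √7225 = 85.
So n = (-1 + 85) / 2 = 84/2 = 42.

42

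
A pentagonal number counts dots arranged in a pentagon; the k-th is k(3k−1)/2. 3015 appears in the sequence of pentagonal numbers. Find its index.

45

Set n(3n−1)/2 = 3015, giving 3n² − n − 6030 = 0.
The discriminant is 1 + 24·3015 = 72361, and √72361 = 269.
So n = (1 + 269) / 6 = 270/6 = 45.
Check: 45·(3·45 − 1)/2 = 3015. ✓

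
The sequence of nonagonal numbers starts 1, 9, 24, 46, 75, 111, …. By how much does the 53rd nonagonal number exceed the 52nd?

Consecutive nonagonal numbers differ by 7n − 6: here 7·53 − 6 = 365.

365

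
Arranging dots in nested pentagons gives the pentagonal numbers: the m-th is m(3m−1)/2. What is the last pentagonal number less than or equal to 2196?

Solve n(3n−1)/2 ≤ 2196 for integer n.
n = 38 gives 2147 ≤ 2196, while n = 39 gives 2262 > 2196; so the answer is 2147.

2147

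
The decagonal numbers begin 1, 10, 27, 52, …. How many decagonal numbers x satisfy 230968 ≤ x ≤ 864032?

The n-th decagonal number is n(4n−3).
Smallest index with value ≥ 230968: n = 241 (giving 231601).
Largest index with value ≤ 864032: n = 465 (giving 863505).
Indices 241 through 465: 225 terms.

225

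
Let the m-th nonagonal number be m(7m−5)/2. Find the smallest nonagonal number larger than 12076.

Solve n(7n−5)/2 > 12076 for integer n.
The largest n with value ≤ 12076 is 59 (since 12036 ≤ 12076 < 12450), so the first above is n = 60, value 12450.

12450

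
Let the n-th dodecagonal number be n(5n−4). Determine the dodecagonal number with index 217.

234577

217·(5·217 − 4) = 217·1081 = 234577.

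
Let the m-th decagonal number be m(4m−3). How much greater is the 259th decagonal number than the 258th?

2065

Consecutive decagonal numbers differ by 8n − 7: here 8·259 − 7 = 2065.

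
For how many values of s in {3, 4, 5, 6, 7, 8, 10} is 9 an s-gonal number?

1

s = 3: P(3, 3) = 6 and P(3, 4) = 10; 9 is not s-gonal.
s = 4: P(4, 3) = 9. ✓
s = 5: P(5, 2) = 5 and P(5, 3) = 12; 9 is not s-gonal.
s = 6: P(6, 2) = 6 and P(6, 3) = 15; 9 is not s-gonal.
s = 7: P(7, 2) = 7 and P(7, 3) = 18; 9 is not s-gonal.
s = 8: P(8, 2) = 8 and P(8, 3) = 21; 9 is not s-gonal.
s = 10: P(10, 1) = 1 and P(10, 2) = 10; 9 is not s-gonal.
Hits: s ∈ {4} → 1.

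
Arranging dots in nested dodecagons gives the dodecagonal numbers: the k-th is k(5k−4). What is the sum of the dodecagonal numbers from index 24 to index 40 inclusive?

Σ i(5i−4) = 5Σi² − 4Σi over i = 24..40.
Σi = 820 − 276 = 544 and Σi² = 22140 − 4324 = 17816.
5·17816 − 4·544 = 86904.

86904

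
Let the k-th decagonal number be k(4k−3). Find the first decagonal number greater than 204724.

Solve n(4n−3) > 204724 for integer n.
The largest n with value ≤ 204724 is 226 (since 203626 ≤ 204724 < 205435), so the first above is n = 227, value 205435.

205435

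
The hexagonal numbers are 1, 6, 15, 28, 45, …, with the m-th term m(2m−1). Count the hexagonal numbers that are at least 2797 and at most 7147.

The n-th hexagonal number is n(2n−1).
Smallest index with value ≥ 2797: n = 38 (giving 2850).
Largest index with value ≤ 7147: n = 60 (giving 7140).
Indices 38 through 60: 23 terms.

23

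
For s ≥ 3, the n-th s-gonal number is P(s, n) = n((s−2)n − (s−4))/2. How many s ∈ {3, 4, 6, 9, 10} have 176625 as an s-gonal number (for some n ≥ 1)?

1

s = 3: P(3, 593) = 176121 and P(3, 594) = 176715; 176625 is not s-gonal.
s = 4: P(4, 420) = 176400 and P(4, 421) = 177241; 176625 is not s-gonal.
s = 6: P(6, 297) = 176121 and P(6, 298) = 177310; 176625 is not s-gonal.
s = 9: P(9, 225) = 176625. ✓
s = 10: P(10, 210) = 175770 and P(10, 211) = 177451; 176625 is not s-gonal.
Hits: s ∈ {9} → 1.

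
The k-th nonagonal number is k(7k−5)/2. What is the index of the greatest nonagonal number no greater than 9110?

Solve n(7n−5)/2 ≤ 9110 for integer n.
n = 51 gives 8976 ≤ 9110, while n = 52 gives 9334 > 9110; so the answer is index 51.

51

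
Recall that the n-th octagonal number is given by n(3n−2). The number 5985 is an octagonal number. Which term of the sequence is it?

Set n(3n−2) = 5985, giving 3n² − 2n − 5985 = 0.
The discriminant is 4 + 12·5985 = 71824, and √71824 = 268.
So n = (2 + 268) / 6 = 270/6 = 45.

45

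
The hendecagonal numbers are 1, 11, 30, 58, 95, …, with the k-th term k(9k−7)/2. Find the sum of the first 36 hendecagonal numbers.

Σ i(9i−7)/2 = (9Σi² − 7Σi) / 2 over i = 1..36.
Σi = 666 and Σi² = 16206.
(9·16206 − 7·666) / 2 = 141192/2 = 70596.

70596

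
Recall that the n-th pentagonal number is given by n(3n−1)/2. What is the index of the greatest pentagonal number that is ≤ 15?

Solve n(3n−1)/2 ≤ 15 for integer n.
n = 3 gives 12 ≤ 15, while n = 4 gives 22 > 15; so the answer is index 3.

3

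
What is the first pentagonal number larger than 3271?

Solve n(3n−1)/2 > 3271 for integer n.
The largest n with value ≤ 3271 is 46 (since 3151 ≤ 3271 < 3290), so the first above is n = 47, value 3290.

3290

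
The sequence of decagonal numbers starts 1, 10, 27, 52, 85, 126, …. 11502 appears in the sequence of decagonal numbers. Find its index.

Set n(4n−3) = 11502, giving 4n² − 3n − 11502 = 0.
The discriminant is 9 + 16·11502 = 184041, and √184041 = 429.
So n = (3 + 429) / 8 = 432/8 = 54.
Check: 54·(4·54 − 3) = 11502. ✓

54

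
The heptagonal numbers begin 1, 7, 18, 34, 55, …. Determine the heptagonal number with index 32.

2512

The 32nd heptagonal number is n(5n−3)/2 with n = 32.
32·(5·32 − 3)/2 = 32·157/2 = 2512.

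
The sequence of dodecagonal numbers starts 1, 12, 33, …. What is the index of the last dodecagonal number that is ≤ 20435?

64

Solve n(5n−4) ≤ 20435 for integer n.
n = 64 gives 20224 ≤ 20435, while n = 65 gives 20865 > 20435; so the answer is index 64.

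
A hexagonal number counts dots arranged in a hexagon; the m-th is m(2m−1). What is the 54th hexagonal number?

5778

54·(2·54 − 1) = 54·107 = 5778.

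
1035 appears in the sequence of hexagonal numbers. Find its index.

Set n(2n−1) = 1035, giving 2n² − n − 1035 = 0.
So n = (1 + 91) / 4 = 92/4 = 23.

23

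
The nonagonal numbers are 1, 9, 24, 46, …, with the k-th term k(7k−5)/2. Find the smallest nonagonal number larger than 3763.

3961

Solve n(7n−5)/2 > 3763 for integer n.
The largest n with value ≤ 3763 is 33 (since 3729 ≤ 3763 < 3961), so the first above is n = 34, value 3961.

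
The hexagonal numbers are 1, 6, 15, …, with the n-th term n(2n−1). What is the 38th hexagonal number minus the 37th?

Consecutive hexagonal numbers differ by 4n − 3: here 4·38 − 3 = 149.

149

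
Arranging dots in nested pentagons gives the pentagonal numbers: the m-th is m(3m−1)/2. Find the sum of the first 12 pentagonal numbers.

Σ i(3i−1)/2 = (3Σi² − Σi) / 2 over i = 1..12.
Σi = 78 and Σi² = 650.
(3·650 − 1·78) / 2 = 1872/2 = 936.

936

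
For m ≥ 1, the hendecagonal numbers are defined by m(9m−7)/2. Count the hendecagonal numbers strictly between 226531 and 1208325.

The n-th hendecagonal number is n(9n−7)/2.
Smallest index with value > 226531: n = 225 (giving 227025).
Largest index with value < 1208325: n = 518 (giving 1205645).
Indices 225 through 518: 294 terms.

294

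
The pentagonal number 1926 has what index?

36

Set n(3n−1)/2 = 1926, giving 3n² − n − 3852 = 0.
So n = (1 + 215) / 6 = 216/6 = 36.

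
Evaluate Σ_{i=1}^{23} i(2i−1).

Σ i(2i−1) = 2Σi² − Σi over i = 1..23.
Σi = 276 and Σi² = 4324.
2·4324 − 1·276 = 8372.

8372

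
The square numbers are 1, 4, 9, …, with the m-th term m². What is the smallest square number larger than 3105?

3136

Solve n² > 3105 for integer n.
The largest n with value ≤ 3105 is 55 (since 3025 ≤ 3105 < 3136), so the first above is n = 56, value 3136.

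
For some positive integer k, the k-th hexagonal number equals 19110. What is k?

Set n(2n−1) = 19110, giving 2n² − n − 19110 = 0.
The discriminant is 1 + 8·19110 = 152881, and √152881 = 391.
So n = (1 + 391) / 4 = 392/4 = 98.
Check: 98·(2·98 − 1) = 19110. ✓

98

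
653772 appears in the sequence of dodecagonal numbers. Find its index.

Set n(5n−4) = 653772, giving 5n² − 4n − 653772 = 0.
The discriminant is 16 + 20·653772 = 13075456, and √13075456 = 3616.
So n = (4 + 3616) / 10 = 3620/10 = 362.

362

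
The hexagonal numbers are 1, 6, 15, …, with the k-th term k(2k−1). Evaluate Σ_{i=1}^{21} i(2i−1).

6391

Σ i(2i−1) = 2Σi² − Σi over i = 1..21.
Σi = 231 and Σi² = 3311.
2·3311 − 1·231 = 6391.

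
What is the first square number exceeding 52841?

52900

Solve n² > 52841 for integer n.
The largest n with value ≤ 52841 is 229 (since 52441 ≤ 52841 < 52900), so the first above is n = 230, value 52900.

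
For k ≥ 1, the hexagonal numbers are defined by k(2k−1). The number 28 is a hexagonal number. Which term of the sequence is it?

4

Set n(2n−1) = 28, giving 2n² − n − 28 = 0.
The discriminant is 1 + 8·28 = 225, and √225 = 15.
So n = (1 + 15) / 4 = 16/4 = 4.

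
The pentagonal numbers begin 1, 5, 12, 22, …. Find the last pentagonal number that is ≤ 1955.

Solve n(3n−1)/2 ≤ 1955 for integer n.
n = 36 gives 1926 ≤ 1955, while n = 37 gives 2035 > 1955; so the answer is 1926.

1926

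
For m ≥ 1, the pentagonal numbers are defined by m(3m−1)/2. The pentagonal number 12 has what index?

3

Set n(3n−1)/2 = 12, giving 3n² − n − 24 = 0.
The discriminant is 1 + 24·12 = 289, and √289 = 17.
So n = (1 + 17) / 6 = 18/6 = 3.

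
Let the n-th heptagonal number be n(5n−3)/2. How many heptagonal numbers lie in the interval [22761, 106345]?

111

The n-th heptagonal number is n(5n−3)/2.
Smallest index with value ≥ 22761: n = 96 (giving 22896).
Largest index with value ≤ 106345: n = 206 (giving 105781).
Indices 96 through 206: 111 terms.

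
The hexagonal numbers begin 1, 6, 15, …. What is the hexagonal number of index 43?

3655

The 43rd hexagonal number is n(2n−1) with n = 43.
43·(2·43 − 1) = 43·85 = 3655.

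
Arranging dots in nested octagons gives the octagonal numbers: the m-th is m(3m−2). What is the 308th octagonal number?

The 308th octagonal number is n(3n−2) with n = 308.
308·(3·308 − 2) = 308·922 = 283976.

283976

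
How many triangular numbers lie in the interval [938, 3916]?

46

The n-th triangular number is n(n+1)/2.
Smallest index with value ≥ 938: n = 43 (giving 946).
Largest index with value ≤ 3916: n = 88 (giving 3916).
Indices 43 through 88: 46 terms.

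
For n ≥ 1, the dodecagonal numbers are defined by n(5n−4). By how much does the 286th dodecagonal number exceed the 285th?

Consecutive dodecagonal numbers differ by 10n − 9: here 10·286 − 9 = 2851.

2851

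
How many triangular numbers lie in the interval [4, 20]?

3

The n-th triangular number is n(n+1)/2.
Smallest index with value ≥ 4: n = 3 (giving 6).
Largest index with value ≤ 20: n = 5 (giving 15).
Indices 3 through 5: 3 terms.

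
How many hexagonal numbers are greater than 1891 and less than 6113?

The n-th hexagonal number is n(2n−1).
Smallest index with value > 1891: n = 32 (giving 2016).
Largest index with value < 6113: n = 55 (giving 5995).
Indices 32 through 55: 24 terms.

24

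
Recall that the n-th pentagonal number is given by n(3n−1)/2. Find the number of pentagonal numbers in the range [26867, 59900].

The n-th pentagonal number is n(3n−1)/2.
Smallest index with value ≥ 26867: n = 134 (giving 26867).
Largest index with value ≤ 59900: n = 200 (giving 59900).
Indices 134 through 200: 67 terms.

67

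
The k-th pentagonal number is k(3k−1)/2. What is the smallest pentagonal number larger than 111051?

111657

Solve n(3n−1)/2 > 111051 for integer n.
The largest n with value ≤ 111051 is 272 (since 110840 ≤ 111051 < 111657), so the first above is n = 273, value 111657.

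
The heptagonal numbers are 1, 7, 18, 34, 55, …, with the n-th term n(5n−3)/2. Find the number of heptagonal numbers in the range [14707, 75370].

97

The n-th heptagonal number is n(5n−3)/2.
Smallest index with value ≥ 14707: n = 77 (giving 14707).
Largest index with value ≤ 75370: n = 173 (giving 74563).
Indices 77 through 173: 97 terms.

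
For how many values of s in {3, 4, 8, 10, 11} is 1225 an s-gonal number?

s = 3: P(3, 49) = 1225. ✓
s = 4: P(4, 35) = 1225. ✓
s = 8: P(8, 20) = 1160 and P(8, 21) = 1281; 1225 is not s-gonal.
s = 10: P(10, 17) = 1105 and P(10, 18) = 1242; 1225 is not s-gonal.
s = 11: P(11, 16) = 1096 and P(11, 17) = 1241; 1225 is not s-gonal.
Hits: s ∈ {3, 4} → 2.

2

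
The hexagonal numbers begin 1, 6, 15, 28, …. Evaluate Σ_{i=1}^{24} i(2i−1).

9500

Σ i(2i−1) = 2Σi² − Σi over i = 1..24.
Σi = 300 and Σi² = 4900.
2·4900 − 1·300 = 9500.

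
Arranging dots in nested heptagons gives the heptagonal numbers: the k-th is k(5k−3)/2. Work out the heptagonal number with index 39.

39·(5·39 − 3)/2 = 39·192/2 = 39·96 = 3744.

3744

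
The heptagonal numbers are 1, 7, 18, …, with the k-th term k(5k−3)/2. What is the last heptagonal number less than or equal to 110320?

Solve n(5n−3)/2 ≤ 110320 for integer n.
n = 210 gives 109935 ≤ 110320, while n = 211 gives 110986 > 110320; so the answer is 109935.

109935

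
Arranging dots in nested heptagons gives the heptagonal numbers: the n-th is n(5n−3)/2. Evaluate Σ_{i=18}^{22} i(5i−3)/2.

4875

Σ i(5i−3)/2 = (5Σi² − 3Σi) / 2 over i = 18..22.
Σi = 253 − 153 = 100 and Σi² = 3795 − 1785 = 2010.
(5·2010 − 3·100) / 2 = 9750/2 = 4875.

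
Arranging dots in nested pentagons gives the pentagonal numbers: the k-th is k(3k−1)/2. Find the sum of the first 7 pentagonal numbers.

Σ i(3i−1)/2 = (3Σi² − Σi) / 2 over i = 1..7.
Σi = 28 and Σi² = 140.
(3·140 − 1·28) / 2 = 392/2 = 196.

196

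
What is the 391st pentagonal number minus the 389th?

391·(3·391 − 1)/2 = 229126 and 389·(3·389 − 1)/2 = 226787.
Difference: 229126 − 226787 = 2339.

2339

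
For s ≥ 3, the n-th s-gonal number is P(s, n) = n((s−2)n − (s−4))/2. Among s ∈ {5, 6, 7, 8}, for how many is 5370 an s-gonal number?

s = 5: P(5, 60) = 5370. ✓
s = 6: P(6, 52) = 5356 and P(6, 53) = 5565; 5370 is not s-gonal.
s = 7: P(7, 46) = 5221 and P(7, 47) = 5452; 5370 is not s-gonal.
s = 8: P(8, 42) = 5208 and P(8, 43) = 5461; 5370 is not s-gonal.
Hits: s ∈ {5} → 1.

1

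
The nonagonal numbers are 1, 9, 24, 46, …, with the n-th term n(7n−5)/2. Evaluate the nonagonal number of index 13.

559

The 13th nonagonal number is n(7n−5)/2 with n = 13.
13·(7·13 − 5)/2 = 13·86/2 = 13·43 = 559.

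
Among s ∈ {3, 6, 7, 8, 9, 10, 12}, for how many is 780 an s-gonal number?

2

s = 3: P(3, 39) = 780. ✓
s = 6: P(6, 20) = 780. ✓
s = 7: P(7, 17) = 697 and P(7, 18) = 783; 780 is not s-gonal.
s = 8: P(8, 16) = 736 and P(8, 17) = 833; 780 is not s-gonal.
s = 9: P(9, 15) = 750 and P(9, 16) = 856; 780 is not s-gonal.
s = 10: P(10, 14) = 742 and P(10, 15) = 855; 780 is not s-gonal.
s = 12: P(12, 12) = 672 and P(12, 13) = 793; 780 is not s-gonal.
Hits: s ∈ {3, 6} → 2.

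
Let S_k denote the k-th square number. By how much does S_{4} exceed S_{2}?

4² = 16 and 2² = 4.
Difference: 16 − 4 = 12.

12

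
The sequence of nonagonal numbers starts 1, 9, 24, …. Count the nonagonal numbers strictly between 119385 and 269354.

The n-th nonagonal number is n(7n−5)/2.
Smallest index with value > 119385: n = 186 (giving 120621).
Largest index with value < 269354: n = 277 (giving 267859).
Indices 186 through 277: 92 terms.

92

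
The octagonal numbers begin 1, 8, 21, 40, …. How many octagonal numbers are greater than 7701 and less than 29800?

48

The n-th octagonal number is n(3n−2).
Smallest index with value > 7701: n = 52 (giving 8008).
Largest index with value < 29800: n = 99 (giving 29205).
Indices 52 through 99: 48 terms.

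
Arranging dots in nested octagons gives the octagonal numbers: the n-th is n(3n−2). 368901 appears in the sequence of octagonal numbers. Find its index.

351

Set n(3n−2) = 368901, giving 3n² − 2n − 368901 = 0.
The discriminant is 4 + 12·368901 = 4426816, and √4426816 = 2104.
So n = (2 + 2104) / 6 = 2106/6 = 351.
Check: 351·(3·351 − 2) = 368901. ✓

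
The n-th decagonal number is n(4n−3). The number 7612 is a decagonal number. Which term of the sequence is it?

Set n(4n−3) = 7612, giving 4n² − 3n − 7612 = 0.
The discriminant is 9 + 16·7612 = 121801, and √121801 = 349.
So n = (3 + 349) / 8 = 352/8 = 44.
Check: 44·(4·44 − 3) = 7612. ✓

44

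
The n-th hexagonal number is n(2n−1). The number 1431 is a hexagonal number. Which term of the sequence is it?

Set n(2n−1) = 1431, giving 2n² − n − 1431 = 0.
The discriminant is 1 + 8·1431 = 11449, and √11449 = 107.
So n = (1 + 107) / 4 = 108/4 = 27.
Check: 27·(2·27 − 1) = 1431. ✓

27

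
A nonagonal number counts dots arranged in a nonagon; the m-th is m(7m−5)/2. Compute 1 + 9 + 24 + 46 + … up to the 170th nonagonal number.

Σ i(7i−5)/2 = (7Σi² − 5Σi) / 2 over i = 1..170.
Σi = 14535 and Σi² = 1652145.
(7·1652145 − 5·14535) / 2 = 11492340/2 = 5746170.

5746170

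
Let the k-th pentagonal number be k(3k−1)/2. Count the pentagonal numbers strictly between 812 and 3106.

22

The n-th pentagonal number is n(3n−1)/2.
Smallest index with value > 812: n = 24 (giving 852).
Largest index with value < 3106: n = 45 (giving 3015).
Indices 24 through 45: 22 terms.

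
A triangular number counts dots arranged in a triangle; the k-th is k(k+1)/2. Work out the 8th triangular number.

36

8·9/2 = 72/2 = 36.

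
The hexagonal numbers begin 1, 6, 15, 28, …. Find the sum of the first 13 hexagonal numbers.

1547

Σ i(2i−1) = 2Σi² − Σi over i = 1..13.
Σi = 91 and Σi² = 819.
2·819 − 1·91 = 1547.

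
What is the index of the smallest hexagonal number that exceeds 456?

Solve n(2n−1) > 456 for integer n.
The largest n with value ≤ 456 is 15 (since 435 ≤ 456 < 496), so the first above is n = 16, value 496.

16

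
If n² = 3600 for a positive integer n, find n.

60

We need n² = 3600, so n = √3600 = 60.
Check: 60² = 3600. ✓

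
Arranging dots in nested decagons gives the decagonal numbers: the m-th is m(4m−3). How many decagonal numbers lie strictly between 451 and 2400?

The n-th decagonal number is n(4n−3).
Smallest index with value > 451: n = 12 (giving 540).
Largest index with value < 2400: n = 24 (giving 2232).
Indices 12 through 24: 13 terms.

13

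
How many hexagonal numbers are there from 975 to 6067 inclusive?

The n-th hexagonal number is n(2n−1).
Smallest index with value ≥ 975: n = 23 (giving 1035).
Largest index with value ≤ 6067: n = 55 (giving 5995).
Indices 23 through 55: 33 terms.

33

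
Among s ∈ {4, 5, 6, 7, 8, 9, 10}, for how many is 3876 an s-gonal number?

s = 4: P(4, 62) = 3844 and P(4, 63) = 3969; 3876 is not s-gonal.
s = 5: P(5, 51) = 3876. ✓
s = 6: P(6, 44) = 3828 and P(6, 45) = 4005; 3876 is not s-gonal.
s = 7: P(7, 39) = 3744 and P(7, 40) = 3940; 3876 is not s-gonal.
s = 8: P(8, 36) = 3816 and P(8, 37) = 4033; 3876 is not s-gonal.
s = 9: P(9, 33) = 3729 and P(9, 34) = 3961; 3876 is not s-gonal.
s = 10: P(10, 31) = 3751 and P(10, 32) = 4000; 3876 is not s-gonal.
Hits: s ∈ {5} → 1.

1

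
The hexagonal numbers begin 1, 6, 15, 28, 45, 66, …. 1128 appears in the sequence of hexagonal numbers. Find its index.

Set n(2n−1) = 1128, giving 2n² − n − 1128 = 0.
The discriminant is 1 + 8·1128 = 9025, and √9025 = 95.
So n = (1 + 95) / 4 = 96/4 = 24.

24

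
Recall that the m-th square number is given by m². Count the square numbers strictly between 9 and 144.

8

The n-th square number is n².
Smallest index with value > 9: n = 4 (giving 16).
Largest index with value < 144: n = 11 (giving 121).
Indices 4 through 11: 8 terms.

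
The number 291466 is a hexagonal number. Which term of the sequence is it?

Set n(2n−1) = 291466, giving 2n² − n − 291466 = 0.
The discriminant is 1 + 8·291466 = 2331729, and √2331729 = 1527.
So n = (1 + 1527) / 4 = 1528/4 = 382.
Check: 382·(2·382 − 1) = 291466. ✓

382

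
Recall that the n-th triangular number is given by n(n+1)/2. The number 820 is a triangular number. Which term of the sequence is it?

40

Set n(n+1)/2 = 820, giving n² + n − 1640 = 0.
The discriminant is 1 + 8·820 = 6561, and √6561 = 81.
So n = (-1 + 81) / 2 = 80/2 = 40.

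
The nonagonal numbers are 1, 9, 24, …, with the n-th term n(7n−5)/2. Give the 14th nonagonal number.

651

The 14th nonagonal number is n(7n−5)/2 with n = 14.
14·(7·14 − 5)/2 = 14·93/2 = 651.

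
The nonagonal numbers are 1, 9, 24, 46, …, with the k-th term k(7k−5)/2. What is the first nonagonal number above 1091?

Solve n(7n−5)/2 > 1091 for integer n.
The largest n with value ≤ 1091 is 18 (since 1089 ≤ 1091 < 1216), so the first above is n = 19, value 1216.

1216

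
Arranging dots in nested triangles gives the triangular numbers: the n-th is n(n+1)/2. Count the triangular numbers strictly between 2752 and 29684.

The n-th triangular number is n(n+1)/2.
Smallest index with value > 2752: n = 74 (giving 2775).
Largest index with value < 29684: n = 243 (giving 29646).
Indices 74 through 243: 170 terms.

170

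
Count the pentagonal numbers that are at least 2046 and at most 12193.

53

The n-th pentagonal number is n(3n−1)/2.
Smallest index with value ≥ 2046: n = 38 (giving 2147).
Largest index with value ≤ 12193: n = 90 (giving 12105).
Indices 38 through 90: 53 terms.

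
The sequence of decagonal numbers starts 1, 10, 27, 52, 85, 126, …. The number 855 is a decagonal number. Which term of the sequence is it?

Set n(4n−3) = 855, giving 4n² − 3n − 855 = 0.
The discriminant is 9 + 16·855 = 13689, and √13689 = 117.
So n = (3 + 117) / 8 = 120/8 = 15.

15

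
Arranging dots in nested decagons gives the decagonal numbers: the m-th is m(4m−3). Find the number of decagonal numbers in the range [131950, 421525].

The n-th decagonal number is n(4n−3).
Smallest index with value ≥ 131950: n = 182 (giving 131950).
Largest index with value ≤ 421525: n = 325 (giving 421525).
Indices 182 through 325: 144 terms.

144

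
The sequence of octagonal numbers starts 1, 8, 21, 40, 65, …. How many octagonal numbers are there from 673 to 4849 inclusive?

The n-th octagonal number is n(3n−2).
Smallest index with value ≥ 673: n = 16 (giving 736).
Largest index with value ≤ 4849: n = 40 (giving 4720).
Indices 16 through 40: 25 terms.

25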